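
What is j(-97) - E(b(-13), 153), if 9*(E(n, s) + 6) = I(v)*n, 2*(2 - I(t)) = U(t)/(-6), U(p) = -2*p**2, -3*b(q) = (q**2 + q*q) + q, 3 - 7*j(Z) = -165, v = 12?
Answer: -6340/27 ≈ -234.81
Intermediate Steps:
j(Z) = 24 (j(Z) = 3/7 - 1/7*(-165) = 3/7 + 165/7 = 24)
b(q) = -2*q**2/3 - q/3 (b(q) = -((q**2 + q*q) + q)/3 = -((q**2 + q**2) + q)/3 = -(2*q**2 + q)/3 = -(q + 2*q**2)/3 = -2*q**2/3 - q/3)
I(t) = 2 - t**2/6 (I(t) = 2 - (-2*t**2)/(2*(-6)) = 2 - (-2*t**2)*(-1)/(2*6) = 2 - t**2/6)
E(n, s) = -6 - 22*n/9 (E(n, s) = -6 + ((2 - 1/6*12**2)*n)/9 = -6 + ((2 - 1/6*144)*n)/9 = -6 + ((2 - 24)*n)/9 = -6 + (-22*n)/9 = -6 - 22*n/9)
j(-97) - E(b(-13), 153) = 24 - (-6 - (-22)*(-13)*(1 + 2*(-13))/27) = 24 - (-6 - (-22)*(-13)*(1 - 26)/27) = 24 - (-6 - (-22)*(-13)*(-25)/27) = 24 - (-6 - 22/9*(-325/3)) = 24 - (-6 + 7150/27) = 24 - 1*6988/27 = 24 - 6988/27 = -6340/27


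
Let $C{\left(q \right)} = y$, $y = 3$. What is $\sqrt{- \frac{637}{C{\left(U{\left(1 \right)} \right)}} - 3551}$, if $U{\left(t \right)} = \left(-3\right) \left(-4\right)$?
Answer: $\frac{i \sqrt{33870}}{3} \approx 61.346 i$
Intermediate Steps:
$U{\left(t \right)} = 12$
$C{\left(q \right)} = 3$
$\sqrt{- \frac{637}{C{\left(U{\left(1 \right)} \right)}} - 3551} = \sqrt{- \frac{637}{3} - 3551} = \sqrt{- \frac{11290}{3}} = \frac{i \sqrt{33870}}{3}$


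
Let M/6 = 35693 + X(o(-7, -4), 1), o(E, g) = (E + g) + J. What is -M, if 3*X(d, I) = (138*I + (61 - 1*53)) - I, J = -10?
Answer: -214448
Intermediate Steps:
o(E, g) = -10 + E + g (o(E, g) = (E + g) - 10 = -10 + E + g)
X(d, I) = 8/3 + 137*I/3 (X(d, I) = ((138*I + (61 - 1*53)) - I)/3 = ((138*I + (61 - 53)) - I)/3 = ((138*I + 8) - I)/3 = ((8 + 138*I) - I)/3 = (8 + 137*I)/3 = 8/3 + 137*I/3)
M = 214448 (M = 6*(35693 + (8/3 + (137/3)*1)) = 6*(35693 + (8/3 + 137/3)) = 6*(35693 + 145/3) = 6*(107224/3) = 214448)
-M = -1*214448 = -214448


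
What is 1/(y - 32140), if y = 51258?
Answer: 1/19118 ≈ 5.2307e-5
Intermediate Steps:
1/(y - 32140) = 1/(51258 - 32140) = 1/19118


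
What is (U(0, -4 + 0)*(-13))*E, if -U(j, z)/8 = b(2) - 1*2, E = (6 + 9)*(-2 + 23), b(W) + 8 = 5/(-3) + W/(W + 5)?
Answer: -372840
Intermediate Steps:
b(W) = -29/3 + W/(5 + W) (b(W) = -8 + (5/(-3) + W/(W + 5)) = -8 + (5*(-⅓) + W/(5 + W)) = -8 + (-5/3 + W/(5 + W)) = -29/3 + W/(5 + W))
E = 315 (E = 15*21 = 315)
U(j, z) = 1912/21 (U(j, z) = -8*((-145 - 26*2)/(3*(5 + 2)) - 1*2) = -8*((⅓)*(-145 - 52)/7 - 2) = -8*((⅓)*(⅐)*(-197) - 2) = -8*(-197/21 - 2) = -8*(-239/21) = 1912/21)
(U(0, -4 + 0)*(-13))*E = ((1912/21)*(-13))*315 = -24856/21*315 = -372840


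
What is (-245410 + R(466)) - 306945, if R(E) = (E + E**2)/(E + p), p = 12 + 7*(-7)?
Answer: -236742673/429 ≈ -5.5185e+5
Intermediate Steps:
p = -37 (p = 12 - 49 = -37)
R(E) = (E + E**2)/(-37 + E) (R(E) = (E + E**2)/(E - 37) = (E + E**2)/(-37 + E))
(-245410 + R(466)) - 306945 = (-245410 + 466*(1 + 466)/(-37 + 466)) - 306945 = (-245410 + 466*467/429) - 306945 = (-245410 + 466*(1/429)*467) - 306945 = (-245410 + 217622/429) - 306945 = -105063268/429 - 306945 = -236742673/429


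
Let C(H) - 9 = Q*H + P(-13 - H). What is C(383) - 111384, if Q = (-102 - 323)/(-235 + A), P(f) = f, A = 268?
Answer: -3851218/33 ≈ -1.1670e+5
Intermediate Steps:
Q = -425/33 (Q = (-102 - 323)/(-235 + 268) = -425/33 ≈ -12.879)
C(H) = -4 - 458*H/33 (C(H) = 9 + (-425*H/33 + (-13 - H)) = 9 + (-13 - 458*H/33) = -4 - 458*H/33)
C(383) - 111384 = (-4 - 458/33*383) - 111384 = (-4 - 175414/33) - 111384 = -175546/33 - 111384 = -3851218/33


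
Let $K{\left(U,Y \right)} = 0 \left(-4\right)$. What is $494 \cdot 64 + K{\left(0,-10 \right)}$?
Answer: $31616$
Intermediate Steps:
$K{\left(U,Y \right)} = 0$
$494 \cdot 64 + K{\left(0,-10 \right)} = 494 \cdot 64 + 0 = 31616 + 0 = 31616$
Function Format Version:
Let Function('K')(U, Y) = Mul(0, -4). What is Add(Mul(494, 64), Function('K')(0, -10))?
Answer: 31616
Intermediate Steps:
Function('K')(U, Y) = 0
Add(Mul(494, 64), Function('K')(0, -10)) = Add(Mul(494, 64), 0) = Add(31616, 0) = 31616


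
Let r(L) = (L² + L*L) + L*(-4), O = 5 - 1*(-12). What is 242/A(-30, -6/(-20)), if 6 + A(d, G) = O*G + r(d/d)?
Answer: -2420/29 ≈ -83.448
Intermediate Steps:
O = 17 (O = 5 + 12 = 17)
r(L) = -4*L + 2*L² (r(L) = (L² + L²) - 4*L = 2*L² - 4*L = -4*L + 2*L²)
A(d, G) = -8 + 17*G (A(d, G) = -6 + (17*G + 2*(d/d)*(-2 + d/d)) = -6 + (17*G + 2*1*(-2 + 1)) = -6 + (17*G + 2*1*(-1)) = -6 + (17*G - 2) = -6 + (-2 + 17*G) = -8 + 17*G)
242/A(-30, -6/(-20)) = 242/(-8 + 17*(-6/(-20))) = 242/(-8 + 17*(-6*(-1/20))) = 242/(-8 + 17*(3/10)) = 242/(-8 + 51/10) = 242/(-29/10) = 242*(-10/29) = -2420/29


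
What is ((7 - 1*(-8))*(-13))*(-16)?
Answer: 3120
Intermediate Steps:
((7 - 1*(-8))*(-13))*(-16) = ((7 + 8)*(-13))*(-16) = (15*(-13))*(-16) = -195*(-16) = 3120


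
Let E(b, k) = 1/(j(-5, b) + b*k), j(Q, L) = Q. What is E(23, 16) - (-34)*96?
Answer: 1184833/363 ≈ 3264.0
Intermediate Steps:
E(b, k) = 1/(-5 + b*k)
E(23, 16) - (-34)*96 = 1/(-5 + 23*16) - (-34)*96 = 1/(-5 + 368) - 34*(-96) = 1/363 + 3264 = 1184833/363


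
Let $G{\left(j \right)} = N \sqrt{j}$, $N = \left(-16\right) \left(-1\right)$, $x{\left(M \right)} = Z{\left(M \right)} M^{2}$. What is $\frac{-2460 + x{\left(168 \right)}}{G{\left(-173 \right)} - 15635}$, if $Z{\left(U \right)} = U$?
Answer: $- \frac{24698984740}{81499171} - \frac{25275584 i \sqrt{173}}{81499171} \approx -303.06 - 4.0792 i$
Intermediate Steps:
$x{\left(M \right)} = M^{3}$ ($x{\left(M \right)} = M M^{2} = M^{3}$)
$N = 16$
$G{\left(j \right)} = 16 \sqrt{j}$
$\frac{-2460 + x{\left(168 \right)}}{G{\left(-173 \right)} - 15635} = \frac{-2460 + 168^{3}}{16 \sqrt{-173} - 15635} = \frac{-2460 + 4741632}{16 i \sqrt{173} - 15635} = \frac{4739172}{16 i \sqrt{173} - 15635} = \frac{4739172}{-15635 + 16 i \sqrt{173}}$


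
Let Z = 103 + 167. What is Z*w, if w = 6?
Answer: 1620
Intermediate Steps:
Z = 270
Z*w = 270*6 = 1620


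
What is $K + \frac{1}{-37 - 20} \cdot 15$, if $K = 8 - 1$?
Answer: $\frac{128}{19} \approx 6.7368$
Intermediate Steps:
$K = 7$ ($K = 8 - 1 = 7$)
$K + \frac{1}{-37 - 20} \cdot 15 = 7 + \frac{1}{-37 - 20} \cdot 15 = 7 + \frac{1}{-57} \cdot 15 = 7 - \frac{5}{19} = \frac{128}{19}$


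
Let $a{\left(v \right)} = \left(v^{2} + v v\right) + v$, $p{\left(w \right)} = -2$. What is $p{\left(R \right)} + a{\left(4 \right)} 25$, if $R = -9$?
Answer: $898$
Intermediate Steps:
$a{\left(v \right)} = v + 2 v^{2}$ ($a{\left(v \right)} = \left(v^{2} + v^{2}\right) + v = 2 v^{2} + v = v + 2 v^{2}$)
$p{\left(R \right)} + a{\left(4 \right)} 25 = -2 + 4 \left(1 + 2 \cdot 4\right) 25 = -2 + 4 \left(1 + 8\right) 25 = -2 + 4 \cdot 9 \cdot 25 = -2 + 36 \cdot 25 = -2 + 900 = 898$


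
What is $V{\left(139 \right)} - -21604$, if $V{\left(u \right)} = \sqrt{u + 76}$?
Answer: $21604 + \sqrt{215} \approx 21619.0$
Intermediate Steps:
$V{\left(u \right)} = \sqrt{76 + u}$
$V{\left(139 \right)} - -21604 = \sqrt{76 + 139} - -21604 = \sqrt{215} + 21604 = 21604 + \sqrt{215}$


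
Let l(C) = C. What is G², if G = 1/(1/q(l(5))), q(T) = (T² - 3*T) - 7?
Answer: 9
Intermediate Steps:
q(T) = -7 + T² - 3*T
G = 3 (G = 1/(1/(-7 + 5² - 3*5)) = 1/(1/(-7 + 25 - 15)) = 1/(1/3) = 1/(⅓) = 3)
G² = 3² = 9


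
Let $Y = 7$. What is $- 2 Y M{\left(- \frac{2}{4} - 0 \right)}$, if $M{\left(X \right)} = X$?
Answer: $7$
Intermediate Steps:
$- 2 Y M{\left(- \frac{2}{4} - 0 \right)} = \left(-2\right) 7 \left(- \frac{2}{4} - 0\right) = - 14 \left(\left(-2\right) \frac{1}{4} + 0\right) = - 14 \left(- \frac{1}{2} + 0\right) = \left(-14\right) \left(- \frac{1}{2}\right) = 7$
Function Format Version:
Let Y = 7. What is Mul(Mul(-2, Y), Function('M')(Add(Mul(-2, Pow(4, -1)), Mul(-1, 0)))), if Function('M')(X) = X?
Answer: 7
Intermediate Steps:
Mul(Mul(-2, Y), Function('M')(Add(Mul(-2, Pow(4, -1)), Mul(-1, 0)))) = Mul(Mul(-2, 7), Add(Mul(-2, Pow(4, -1)), Mul(-1, 0))) = Mul(-14, Add(Mul(-2, Rational(1, 4)), 0)) = Mul(-14, Add(Rational(-1, 2), 0)) = Mul(-14, Rational(-1, 2)) = 7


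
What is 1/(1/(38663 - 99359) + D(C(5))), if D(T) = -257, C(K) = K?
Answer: -60696/15598873 ≈ -0.0038911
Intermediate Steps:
1/(1/(38663 - 99359) + D(C(5))) = 1/(1/(38663 - 99359) - 257) = 1/(1/(-60696) - 257) = 1/(-1/60696 - 257) = 1/(-15598873/60696) = -60696/15598873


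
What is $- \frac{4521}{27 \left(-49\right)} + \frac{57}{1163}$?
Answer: $\frac{1777778}{512883} \approx 3.4662$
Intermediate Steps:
$- \frac{4521}{27 \left(-49\right)} + \frac{57}{1163} = - \frac{4521}{-1323} + 57 \cdot \frac{1}{1163} = \left(-4521\right) \left(- \frac{1}{1323}\right) + \frac{57}{1163} = \frac{1507}{441} + \frac{57}{1163} = \frac{1777778}{512883}$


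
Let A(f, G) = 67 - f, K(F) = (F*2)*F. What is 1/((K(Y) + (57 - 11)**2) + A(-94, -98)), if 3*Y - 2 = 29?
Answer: 9/22415 ≈ 0.00040152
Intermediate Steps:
Y = 31/3 (Y = 2/3 + (1/3)*29 = 2/3 + 29/3 = 31/3 ≈ 10.333)
K(F) = 2*F**2 (K(F) = (2*F)*F = 2*F**2)
1/((K(Y) + (57 - 11)**2) + A(-94, -98)) = 1/((2*(31/3)**2 + (57 - 11)**2) + (67 - 1*(-94))) = 1/((2*(961/9) + 46**2) + (67 + 94)) = 1/((1922/9 + 2116) + 161) = 1/(20966/9 + 161) = 1/(22415/9) = 9/22415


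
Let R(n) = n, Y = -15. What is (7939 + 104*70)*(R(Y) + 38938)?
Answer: 592369137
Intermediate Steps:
(7939 + 104*70)*(R(Y) + 38938) = (7939 + 104*70)*(-15 + 38938) = (7939 + 7280)*38923 = 15219*38923 = 592369137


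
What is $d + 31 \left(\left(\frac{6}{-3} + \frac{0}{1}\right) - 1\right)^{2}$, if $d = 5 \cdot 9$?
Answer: $324$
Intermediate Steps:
$d = 45$
$d + 31 \left(\left(\frac{6}{-3} + \frac{0}{1}\right) - 1\right)^{2} = 45 + 31 \left(\left(\frac{6}{-3} + \frac{0}{1}\right) - 1\right)^{2} = 45 + 31 \left(\left(6 \left(- \frac{1}{3}\right) + 0 \cdot 1\right) - 1\right)^{2} = 45 + 31 \left(\left(-2 + 0\right) - 1\right)^{2} = 45 + 31 \left(-2 - 1\right)^{2} = 45 + 31 \left(-3\right)^{2} = 45 + 31 \cdot 9 = 45 + 279 = 324$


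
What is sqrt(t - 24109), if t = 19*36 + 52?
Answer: 21*I*sqrt(53) ≈ 152.88*I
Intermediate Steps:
t = 736 (t = 684 + 52 = 736)
sqrt(t - 24109) = sqrt(736 - 24109) = sqrt(-23373) = 21*I*sqrt(53)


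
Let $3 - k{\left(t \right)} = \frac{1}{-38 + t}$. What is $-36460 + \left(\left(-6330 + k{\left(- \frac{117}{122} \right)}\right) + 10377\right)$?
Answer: $- \frac{154044608}{4753} \approx -32410.0$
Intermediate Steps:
$k{\left(t \right)} = 3 - \frac{1}{-38 + t}$
$-36460 + \left(\left(-6330 + k{\left(- \frac{117}{122} \right)}\right) + 10377\right) = -36460 + \left(\left(-6330 + \frac{-115 + 3 \left(- \frac{117}{122}\right)}{-38 - \frac{117}{122}}\right) + 10377\right) = -36460 + \left(\left(-6330 + \frac{-115 - \frac{351}{122}}{- \frac{4753}{122}}\right) + 10377\right) = -36460 + \left(\left(-6330 - - \frac{14381}{4753}\right) + 10377\right) = -36460 + \left(\left(-6330 + \frac{14381}{4753}\right) + 10377\right) = -36460 + \left(- \frac{30072109}{4753} + 10377\right) = -36460 + \frac{19249772}{4753} = - \frac{154044608}{4753}$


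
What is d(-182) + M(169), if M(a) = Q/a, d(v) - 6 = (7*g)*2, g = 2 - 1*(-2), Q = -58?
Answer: 10420/169 ≈ 61.657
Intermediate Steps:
g = 4 (g = 2 + 2 = 4)
d(v) = 62 (d(v) = 6 + (7*4)*2 = 6 + 28*2 = 6 + 56 = 62)
M(a) = -58/a
d(-182) + M(169) = 62 - 58/169 = 10420/169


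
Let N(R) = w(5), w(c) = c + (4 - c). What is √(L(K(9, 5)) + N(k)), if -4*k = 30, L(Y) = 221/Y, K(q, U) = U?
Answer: √1205/5 ≈ 6.9426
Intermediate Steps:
w(c) = 4
k = -15/2 (k = -¼*30 = -15/2 ≈ -7.5000)
N(R) = 4
√(L(K(9, 5)) + N(k)) = √(221/5 + 4) = √(241/5) = √1205/5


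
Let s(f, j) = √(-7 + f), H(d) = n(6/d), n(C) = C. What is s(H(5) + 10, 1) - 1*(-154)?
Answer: 154 + √105/5 ≈ 156.05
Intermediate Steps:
H(d) = 6/d
s(H(5) + 10, 1) - 1*(-154) = √(-7 + (6/5 + 10)) - 1*(-154) = √(-7 + (6*(⅕) + 10)) + 154 = √(-7 + (6/5 + 10)) + 154 = √(-7 + 56/5) + 154 = √(21/5) + 154 = √105/5 + 154 = 154 + √105/5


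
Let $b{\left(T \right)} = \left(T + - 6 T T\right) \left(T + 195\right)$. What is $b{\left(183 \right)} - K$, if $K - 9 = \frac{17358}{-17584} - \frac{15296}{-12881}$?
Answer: $- \frac{8593831406234257}{113249752} \approx -7.5884 \cdot 10^{7}$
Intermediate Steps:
$K = \frac{1041936001}{113249752}$ ($K = 9 + \left(\frac{17358}{-17584} - \frac{15296}{-12881}\right) = 9 + \left(17358 \left(- \frac{1}{17584}\right) - - \frac{15296}{12881}\right) = 9 + \left(- \frac{8679}{8792} + \frac{15296}{12881}\right) = 9 + \frac{22688233}{113249752} = \frac{1041936001}{113249752} \approx 9.2003$)
$b{\left(T \right)} = \left(195 + T\right) \left(T - 6 T^{2}\right)$ ($b{\left(T \right)} = \left(T - 6 T^{2}\right) \left(195 + T\right) = \left(195 + T\right) \left(T - 6 T^{2}\right)$)
$b{\left(183 \right)} - K = 183 \left(195 - 213927 - 6 \cdot 183^{2}\right) - \frac{1041936001}{113249752} = 183 \left(195 - 213927 - 200934\right) - \frac{1041936001}{113249752} = 183 \left(-414666\right) - \frac{1041936001}{113249752} = -75883878 - \frac{1041936001}{113249752} = - \frac{8593831406234257}{113249752}$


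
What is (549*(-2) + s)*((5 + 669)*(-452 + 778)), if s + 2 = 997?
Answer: -22631572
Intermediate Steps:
s = 995 (s = -2 + 997 = 995)
(549*(-2) + s)*((5 + 669)*(-452 + 778)) = (549*(-2) + 995)*((5 + 669)*(-452 + 778)) = (-1098 + 995)*(674*326) = -103*219724 = -22631572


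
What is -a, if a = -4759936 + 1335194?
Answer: 3424742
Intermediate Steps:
a = -3424742
-a = -1*(-3424742) = 3424742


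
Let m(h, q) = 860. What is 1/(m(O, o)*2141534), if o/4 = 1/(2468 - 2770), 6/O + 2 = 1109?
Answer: 1/1841719240 ≈ 5.4297e-10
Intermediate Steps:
O = 2/369 (O = 6/(-2 + 1109) = 6/1107 = 6*(1/1107) = 2/369 ≈ 0.0054201)
o = -2/151 (o = 4/(2468 - 2770) = 4/(-302) = 4*(-1/302) = -2/151 ≈ -0.013245)
1/(m(O, o)*2141534) = 1/(860*2141534) = (1/860)*(1/2141534) = 1/1841719240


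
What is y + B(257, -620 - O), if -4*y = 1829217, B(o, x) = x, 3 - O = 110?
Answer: -1831269/4 ≈ -4.5782e+5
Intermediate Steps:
O = -107 (O = 3 - 1*110 = 3 - 110 = -107)
y = -1829217/4 (y = -¼*1829217 = -1829217/4 ≈ -4.5730e+5)
y + B(257, -620 - O) = -1829217/4 + (-620 - 1*(-107)) = -1829217/4 + (-620 + 107) = -1829217/4 - 513 = -1831269/4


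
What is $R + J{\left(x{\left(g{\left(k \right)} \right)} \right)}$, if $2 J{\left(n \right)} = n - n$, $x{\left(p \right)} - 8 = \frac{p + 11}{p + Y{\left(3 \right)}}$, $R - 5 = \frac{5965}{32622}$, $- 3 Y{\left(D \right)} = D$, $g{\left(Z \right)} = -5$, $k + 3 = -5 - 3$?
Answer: $\frac{169075}{32622} \approx 5.1829$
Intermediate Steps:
$k = -11$ ($k = -3 - 8 = -11$)
$Y{\left(D \right)} = - \frac{D}{3}$
$R = \frac{169075}{32622}$ ($R = 5 + \frac{5965}{32622} = \frac{169075}{32622} \approx 5.1829$)
$x{\left(p \right)} = 8 + \frac{11 + p}{-1 + p}$ ($x{\left(p \right)} = 8 + \frac{p + 11}{p - 1} = 8 + \frac{11 + p}{p - 1} = 8 + \frac{11 + p}{-1 + p}$)
$J{\left(n \right)} = 0$ ($J{\left(n \right)} = \frac{n - n}{2} = \frac{1}{2} \cdot 0 = 0$)
$R + J{\left(x{\left(g{\left(k \right)} \right)} \right)} = \frac{169075}{32622} + 0 = \frac{169075}{32622}$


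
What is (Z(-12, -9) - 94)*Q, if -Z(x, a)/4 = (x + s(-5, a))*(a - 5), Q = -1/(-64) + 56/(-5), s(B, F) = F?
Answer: 454533/32 ≈ 14204.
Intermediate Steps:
Q = -3579/320 (Q = -1*(-1/64) + 56*(-⅕) = 1/64 - 56/5 = -3579/320 ≈ -11.184)
Z(x, a) = -4*(-5 + a)*(a + x) (Z(x, a) = -4*(x + a)*(a - 5) = -4*(a + x)*(-5 + a) = -4*(-5 + a)*(a + x))
(Z(-12, -9) - 94)*Q = ((-4*(-9)² + 20*(-9) + 20*(-12) - 4*(-9)*(-12)) - 94)*(-3579/320) = ((-4*81 - 180 - 240 - 432) - 94)*(-3579/320) = ((-324 - 180 - 240 - 432) - 94)*(-3579/320) = (-1176 - 94)*(-3579/320) = -1270*(-3579/320) = 454533/32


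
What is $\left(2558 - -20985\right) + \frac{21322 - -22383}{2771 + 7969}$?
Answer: $\frac{50579105}{2148} \approx 23547.0$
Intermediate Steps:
$\left(2558 - -20985\right) + \frac{21322 - -22383}{2771 + 7969} = \left(2558 + 20985\right) + \frac{21322 + 22383}{10740} = 23543 + 43705 \cdot \frac{1}{10740} = 23543 + \frac{8741}{2148} = \frac{50579105}{2148}$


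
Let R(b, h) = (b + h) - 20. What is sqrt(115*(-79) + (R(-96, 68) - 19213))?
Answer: I*sqrt(28346) ≈ 168.36*I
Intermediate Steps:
R(b, h) = -20 + b + h
sqrt(115*(-79) + (R(-96, 68) - 19213)) = sqrt(115*(-79) + ((-20 - 96 + 68) - 19213)) = sqrt(-9085 + (-48 - 19213)) = sqrt(-9085 - 19261) = sqrt(-28346) = I*sqrt(28346)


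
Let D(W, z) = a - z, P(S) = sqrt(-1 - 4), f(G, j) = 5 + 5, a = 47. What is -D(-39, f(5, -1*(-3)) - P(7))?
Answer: -37 - I*sqrt(5) ≈ -37.0 - 2.2361*I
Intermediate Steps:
f(G, j) = 10
P(S) = I*sqrt(5) (P(S) = sqrt(-5) = I*sqrt(5))
D(W, z) = 47 - z
-D(-39, f(5, -1*(-3)) - P(7)) = -(47 - (10 - I*sqrt(5))) = -(47 + (-10 + I*sqrt(5))) = -(37 + I*sqrt(5)) = -37 - I*sqrt(5)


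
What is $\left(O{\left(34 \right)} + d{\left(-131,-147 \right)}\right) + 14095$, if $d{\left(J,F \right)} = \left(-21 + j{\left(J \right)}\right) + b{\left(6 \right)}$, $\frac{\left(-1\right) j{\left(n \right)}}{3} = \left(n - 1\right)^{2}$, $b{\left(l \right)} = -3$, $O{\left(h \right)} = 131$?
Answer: $-38070$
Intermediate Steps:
$j{\left(n \right)} = - 3 \left(-1 + n\right)^{2}$ ($j{\left(n \right)} = - 3 \left(n - 1\right)^{2} = - 3 \left(-1 + n\right)^{2}$)
$d{\left(J,F \right)} = -24 - 3 \left(-1 + J\right)^{2}$ ($d{\left(J,F \right)} = \left(-21 - 3 \left(-1 + J\right)^{2}\right) - 3 = -24 - 3 \left(-1 + J\right)^{2}$)
$\left(O{\left(34 \right)} + d{\left(-131,-147 \right)}\right) + 14095 = \left(131 - \left(24 + 3 \left(-1 - 131\right)^{2}\right)\right) + 14095 = \left(131 - \left(24 + 3 \left(-132\right)^{2}\right)\right) + 14095 = \left(131 - 52296\right) + 14095 = -52165 + 14095 = -38070$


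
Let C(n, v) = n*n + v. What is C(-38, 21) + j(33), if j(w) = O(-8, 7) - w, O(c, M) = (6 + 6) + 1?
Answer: 1445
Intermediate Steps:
C(n, v) = v + n**2 (C(n, v) = n**2 + v = v + n**2)
O(c, M) = 13 (O(c, M) = 12 + 1 = 13)
j(w) = 13 - w
C(-38, 21) + j(33) = (21 + (-38)**2) + (13 - 1*33) = (21 + 1444) + (13 - 33) = 1465 - 20 = 1445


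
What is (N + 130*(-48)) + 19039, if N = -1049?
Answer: 11750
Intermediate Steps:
(N + 130*(-48)) + 19039 = (-1049 + 130*(-48)) + 19039 = (-1049 - 6240) + 19039 = -7289 + 19039 = 11750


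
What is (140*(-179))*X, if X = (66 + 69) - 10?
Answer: -3132500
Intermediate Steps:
X = 125 (X = 135 - 10 = 125)
(140*(-179))*X = (140*(-179))*125 = -25060*125 = -3132500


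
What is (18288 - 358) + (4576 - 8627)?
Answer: 13879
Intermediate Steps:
(18288 - 358) + (4576 - 8627) = 17930 - 4051 = 13879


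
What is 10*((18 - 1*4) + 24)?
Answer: 380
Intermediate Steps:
10*((18 - 1*4) + 24) = 10*((18 - 4) + 24) = 10*(14 + 24) = 10*38 = 380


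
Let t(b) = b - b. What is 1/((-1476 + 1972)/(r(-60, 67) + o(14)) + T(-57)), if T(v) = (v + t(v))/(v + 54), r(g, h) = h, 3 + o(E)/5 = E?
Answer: 61/1407 ≈ 0.043355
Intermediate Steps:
o(E) = -15 + 5*E
t(b) = 0
T(v) = v/(54 + v) (T(v) = (v + 0)/(v + 54) = v/(54 + v))
1/((-1476 + 1972)/(r(-60, 67) + o(14)) + T(-57)) = 1/((-1476 + 1972)/(67 + (-15 + 5*14)) - 57/(54 - 57)) = 1/(496/(67 + (-15 + 70)) - 57/(-3)) = 1/(496/(67 + 55) - 57*(-1/3)) = 1/(496/122 + 19) = 1/(496*(1/122) + 19) = 1/(248/61 + 19) = 1/(1407/61) = 61/1407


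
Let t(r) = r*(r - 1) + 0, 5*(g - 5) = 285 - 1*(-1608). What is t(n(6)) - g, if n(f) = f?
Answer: -1768/5 ≈ -353.60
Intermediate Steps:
g = 1918/5 (g = 5 + (285 - 1*(-1608))/5 = 5 + (285 + 1608)/5 = 5 + (⅕)*1893 = 5 + 1893/5 = 1918/5 ≈ 383.60)
t(r) = r*(-1 + r) (t(r) = r*(-1 + r) + 0 = r*(-1 + r))
t(n(6)) - g = 6*(-1 + 6) - 1*1918/5 = 6*5 - 1918/5 = 30 - 1918/5 = -1768/5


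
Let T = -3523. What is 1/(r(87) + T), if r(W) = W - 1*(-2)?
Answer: -1/3434 ≈ -0.00029121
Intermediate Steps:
r(W) = 2 + W (r(W) = W + 2 = 2 + W)
1/(r(87) + T) = 1/((2 + 87) - 3523) = 1/(89 - 3523) = 1/(-3434) = -1/3434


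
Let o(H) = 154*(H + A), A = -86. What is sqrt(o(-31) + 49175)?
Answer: sqrt(31157) ≈ 176.51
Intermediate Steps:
o(H) = -13244 + 154*H (o(H) = 154*(H - 86) = 154*(-86 + H) = -13244 + 154*H)
sqrt(o(-31) + 49175) = sqrt((-13244 + 154*(-31)) + 49175) = sqrt((-13244 - 4774) + 49175) = sqrt(-18018 + 49175) = sqrt(31157)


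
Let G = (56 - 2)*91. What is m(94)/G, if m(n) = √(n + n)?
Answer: √47/2457 ≈ 0.0027903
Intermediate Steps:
G = 4914 (G = 54*91 = 4914)
m(n) = √2*√n (m(n) = √(2*n) = √2*√n)
m(94)/G = (√2*√94)/4914 = (2*√47)*(1/4914) = √47/2457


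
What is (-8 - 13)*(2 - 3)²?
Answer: -21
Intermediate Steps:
(-8 - 13)*(2 - 3)² = -21*(-1)² = -21*1 = -21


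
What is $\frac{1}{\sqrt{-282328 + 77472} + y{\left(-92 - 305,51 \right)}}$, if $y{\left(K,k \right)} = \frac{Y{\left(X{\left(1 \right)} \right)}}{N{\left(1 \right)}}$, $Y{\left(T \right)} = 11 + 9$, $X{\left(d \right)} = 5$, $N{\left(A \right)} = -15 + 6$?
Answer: $- \frac{45}{4148434} - \frac{81 i \sqrt{51214}}{8296868} \approx -1.0847 \cdot 10^{-5} - 0.0022094 i$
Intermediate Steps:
$N{\left(A \right)} = -9$
$Y{\left(T \right)} = 20$
$y{\left(K,k \right)} = - \frac{20}{9}$ ($y{\left(K,k \right)} = \frac{20}{-9} = 20 \left(- \frac{1}{9}\right) = - \frac{20}{9}$)
$\frac{1}{\sqrt{-282328 + 77472} + y{\left(-92 - 305,51 \right)}} = \frac{1}{\sqrt{-282328 + 77472} - \frac{20}{9}} = \frac{1}{\sqrt{-204856} - \frac{20}{9}} = \frac{1}{2 i \sqrt{51214} - \frac{20}{9}} = \frac{1}{- \frac{20}{9} + 2 i \sqrt{51214}}$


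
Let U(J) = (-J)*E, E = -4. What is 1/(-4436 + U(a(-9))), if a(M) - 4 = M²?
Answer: -1/4096 ≈ -0.00024414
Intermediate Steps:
a(M) = 4 + M²
U(J) = 4*J (U(J) = -J*(-4) = 4*J)
1/(-4436 + U(a(-9))) = 1/(-4436 + 4*(4 + (-9)²)) = 1/(-4436 + 4*(4 + 81)) = 1/(-4436 + 4*85) = 1/(-4436 + 340) = 1/(-4096) = -1/4096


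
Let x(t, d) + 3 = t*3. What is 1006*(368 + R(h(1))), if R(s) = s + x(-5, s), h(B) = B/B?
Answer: 353106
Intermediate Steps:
x(t, d) = -3 + 3*t (x(t, d) = -3 + t*3 = -3 + 3*t)
h(B) = 1
R(s) = -18 + s (R(s) = s + (-3 + 3*(-5)) = s + (-3 - 15) = s - 18 = -18 + s)
1006*(368 + R(h(1))) = 1006*(368 + (-18 + 1)) = 1006*(368 - 17) = 1006*351 = 353106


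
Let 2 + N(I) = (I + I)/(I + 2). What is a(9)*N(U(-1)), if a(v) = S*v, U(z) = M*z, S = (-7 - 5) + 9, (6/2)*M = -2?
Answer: 81/2 ≈ 40.500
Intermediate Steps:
M = -2/3 (M = (1/3)*(-2) = -2/3 ≈ -0.66667)
S = -3 (S = -12 + 9 = -3)
U(z) = -2*z/3
N(I) = -2 + 2*I/(2 + I) (N(I) = -2 + (I + I)/(I + 2) = -2 + (2*I)/(2 + I) = -2 + 2*I/(2 + I))
a(v) = -3*v
a(9)*N(U(-1)) = (-3*9)*(-4/(2 - 2/3*(-1))) = -(-108)/(2 + 2/3) = -(-108)/8/3 = -(-108)*3/8 = -27*(-3/2) = 81/2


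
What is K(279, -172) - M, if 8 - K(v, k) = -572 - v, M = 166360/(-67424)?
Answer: 7260447/8428 ≈ 861.47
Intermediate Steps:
M = -20795/8428 (M = 166360*(-1/67424) = -20795/8428 ≈ -2.4674)
K(v, k) = 580 + v (K(v, k) = 8 - (-572 - v) = 8 + (572 + v) = 580 + v)
K(279, -172) - M = (580 + 279) - 1*(-20795/8428) = 859 + 20795/8428 = 7260447/8428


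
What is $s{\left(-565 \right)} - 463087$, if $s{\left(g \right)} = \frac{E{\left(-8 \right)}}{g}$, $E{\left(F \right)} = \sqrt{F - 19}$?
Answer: $-463087 - \frac{3 i \sqrt{3}}{565} \approx -4.6309 \cdot 10^{5} - 0.0091967 i$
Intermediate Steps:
$E{\left(F \right)} = \sqrt{-19 + F}$
$s{\left(g \right)} = \frac{3 i \sqrt{3}}{g}$ ($s{\left(g \right)} = \frac{\sqrt{-19 - 8}}{g} = \frac{\sqrt{-27}}{g} = \frac{3 i \sqrt{3}}{g}$)
$s{\left(-565 \right)} - 463087 = \frac{3 i \sqrt{3}}{-565} - 463087 = 3 i \sqrt{3} \left(- \frac{1}{565}\right) - 463087 = - \frac{3 i \sqrt{3}}{565} - 463087 = -463087 - \frac{3 i \sqrt{3}}{565}$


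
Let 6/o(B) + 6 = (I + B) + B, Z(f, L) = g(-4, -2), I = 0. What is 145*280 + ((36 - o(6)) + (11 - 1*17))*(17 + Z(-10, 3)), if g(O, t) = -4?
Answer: 40977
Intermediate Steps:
Z(f, L) = -4
o(B) = 6/(-6 + 2*B) (o(B) = 6/(-6 + ((0 + B) + B)) = 6/(-6 + (B + B)) = 6/(-6 + 2*B))
145*280 + ((36 - o(6)) + (11 - 1*17))*(17 + Z(-10, 3)) = 145*280 + ((36 - 3/(-3 + 6)) + (11 - 1*17))*(17 - 4) = 40600 + ((36 - 3/3) + (11 - 17))*13 = 40600 + ((36 - 3/3) - 6)*13 = 40600 + ((36 - 1*1) - 6)*13 = 40600 + ((36 - 1) - 6)*13 = 40600 + (35 - 6)*13 = 40600 + 29*13 = 40600 + 377 = 40977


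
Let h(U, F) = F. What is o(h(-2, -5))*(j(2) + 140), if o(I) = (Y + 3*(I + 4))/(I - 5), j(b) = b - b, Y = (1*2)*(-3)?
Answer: 126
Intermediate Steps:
Y = -6 (Y = 2*(-3) = -6)
j(b) = 0
o(I) = (6 + 3*I)/(-5 + I) (o(I) = (-6 + 3*(I + 4))/(I - 5) = (-6 + 3*(4 + I))/(-5 + I) = (-6 + (12 + 3*I))/(-5 + I) = (6 + 3*I)/(-5 + I))
o(h(-2, -5))*(j(2) + 140) = (3*(2 - 5)/(-5 - 5))*(0 + 140) = (3*(-3)/(-10))*140 = (3*(-⅒)*(-3))*140 = (9/10)*140 = 126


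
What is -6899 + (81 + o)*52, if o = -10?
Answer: -3207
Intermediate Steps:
-6899 + (81 + o)*52 = -6899 + (81 - 10)*52 = -6899 + 71*52 = -6899 + 3692 = -3207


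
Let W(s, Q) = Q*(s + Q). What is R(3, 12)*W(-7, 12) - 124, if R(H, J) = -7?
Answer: -544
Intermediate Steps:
W(s, Q) = Q*(Q + s)
R(3, 12)*W(-7, 12) - 124 = -84*(12 - 7) - 124 = -84*5 - 124 = -7*60 - 124 = -420 - 124 = -544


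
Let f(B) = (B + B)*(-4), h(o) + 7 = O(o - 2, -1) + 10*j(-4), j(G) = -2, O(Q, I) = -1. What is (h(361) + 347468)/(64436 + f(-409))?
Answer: 86860/16927 ≈ 5.1314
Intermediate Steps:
h(o) = -28 (h(o) = -7 + (-1 + 10*(-2)) = -7 + (-1 - 20) = -7 - 21 = -28)
f(B) = -8*B (f(B) = (2*B)*(-4) = -8*B)
(h(361) + 347468)/(64436 + f(-409)) = (-28 + 347468)/(64436 - 8*(-409)) = 347440/(64436 + 3272) = 347440/67708 = 347440*(1/67708) = 86860/16927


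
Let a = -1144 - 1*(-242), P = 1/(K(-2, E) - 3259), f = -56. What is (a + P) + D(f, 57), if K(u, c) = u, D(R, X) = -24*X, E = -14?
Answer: -7402471/3261 ≈ -2270.0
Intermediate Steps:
P = -1/3261 (P = 1/(-2 - 3259) = 1/(-3261) = -1/3261 ≈ -0.00030665)
a = -902 (a = -1144 + 242 = -902)
(a + P) + D(f, 57) = (-902 - 1/3261) - 24*57 = -2941423/3261 - 1368 = -7402471/3261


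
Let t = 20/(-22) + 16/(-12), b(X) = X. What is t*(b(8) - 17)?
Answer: 222/11 ≈ 20.182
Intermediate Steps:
t = -74/33 (t = 20*(-1/22) + 16*(-1/12) = -10/11 - 4/3 = -74/33 ≈ -2.2424)
t*(b(8) - 17) = -74*(8 - 17)/33 = -74/33*(-9) = 222/11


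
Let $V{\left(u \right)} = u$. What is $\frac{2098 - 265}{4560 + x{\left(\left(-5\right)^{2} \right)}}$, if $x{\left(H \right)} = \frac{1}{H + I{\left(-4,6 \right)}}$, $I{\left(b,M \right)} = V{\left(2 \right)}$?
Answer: $\frac{49491}{123121} \approx 0.40197$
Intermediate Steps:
$I{\left(b,M \right)} = 2$
$x{\left(H \right)} = \frac{1}{2 + H}$ ($x{\left(H \right)} = \frac{1}{H + 2} = \frac{1}{2 + H}$)
$\frac{2098 - 265}{4560 + x{\left(\left(-5\right)^{2} \right)}} = \frac{2098 - 265}{4560 + \frac{1}{2 + \left(-5\right)^{2}}} = \frac{1833}{4560 + \frac{1}{2 + 25}} = \frac{1833}{4560 + \frac{1}{27}} = \frac{1833}{\frac{123121}{27}} = 1833 \cdot \frac{27}{123121} = \frac{49491}{123121}$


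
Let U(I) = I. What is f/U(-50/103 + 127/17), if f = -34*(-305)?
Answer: 18157870/12231 ≈ 1484.6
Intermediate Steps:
f = 10370
f/U(-50/103 + 127/17) = 10370/(-50/103 + 127/17) = 10370/(12231/1751) = 10370*(1751/12231) = 18157870/12231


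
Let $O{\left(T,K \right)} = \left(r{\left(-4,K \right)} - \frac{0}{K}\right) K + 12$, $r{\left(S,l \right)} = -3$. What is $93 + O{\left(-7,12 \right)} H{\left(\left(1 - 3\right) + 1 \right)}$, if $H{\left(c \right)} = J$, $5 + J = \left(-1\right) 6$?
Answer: $357$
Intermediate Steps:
$O{\left(T,K \right)} = 12 - 3 K$ ($O{\left(T,K \right)} = \left(-3 - \frac{0}{K}\right) K + 12 = \left(-3 - 0\right) K + 12 = \left(-3 + 0\right) K + 12 = - 3 K + 12 = 12 - 3 K$)
$J = -11$ ($J = -5 - 6 = -11$)
$H{\left(c \right)} = -11$
$93 + O{\left(-7,12 \right)} H{\left(\left(1 - 3\right) + 1 \right)} = 93 + \left(12 - 36\right) \left(-11\right) = 93 - -264 = 93 + 264 = 357$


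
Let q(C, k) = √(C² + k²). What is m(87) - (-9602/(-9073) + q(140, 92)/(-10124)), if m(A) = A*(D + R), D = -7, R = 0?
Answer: -5535059/9073 + √1754/2531 ≈ -610.04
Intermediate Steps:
m(A) = -7*A (m(A) = A*(-7 + 0) = A*(-7) = -7*A)
m(87) - (-9602/(-9073) + q(140, 92)/(-10124)) = -7*87 - (-9602/(-9073) + √(140² + 92²)/(-10124)) = -609 - (-9602*(-1/9073) + √(19600 + 8464)*(-1/10124)) = -609 - (9602/9073 + √28064*(-1/10124)) = -609 - (9602/9073 + (4*√1754)*(-1/10124)) = -609 - (9602/9073 - √1754/2531) = -609 + (-9602/9073 + √1754/2531) = -5535059/9073 + √1754/2531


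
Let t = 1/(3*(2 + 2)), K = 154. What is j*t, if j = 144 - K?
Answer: -5/6 ≈ -0.83333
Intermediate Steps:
j = -10 (j = 144 - 1*154 = 144 - 154 = -10)
t = 1/12 (t = 1/(3*4) = 1/12 ≈ 0.083333)
j*t = -10*1/12 = -5/6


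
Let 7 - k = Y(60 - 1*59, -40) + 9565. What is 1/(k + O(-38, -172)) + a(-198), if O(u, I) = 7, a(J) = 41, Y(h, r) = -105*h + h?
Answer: 387326/9447 ≈ 41.000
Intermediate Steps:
Y(h, r) = -104*h
k = -9454 (k = 7 - (-104*(60 - 1*59) + 9565) = 7 - (-104*(60 - 59) + 9565) = 7 - (-104*1 + 9565) = 7 - (-104 + 9565) = 7 - 1*9461 = 7 - 9461 = -9454)
1/(k + O(-38, -172)) + a(-198) = 1/(-9454 + 7) + 41 = 1/(-9447) + 41 = -1/9447 + 41 = 387326/9447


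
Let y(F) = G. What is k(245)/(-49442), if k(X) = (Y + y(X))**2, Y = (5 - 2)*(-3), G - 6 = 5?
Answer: -2/24721 ≈ -8.0903e-5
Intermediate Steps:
G = 11 (G = 6 + 5 = 11)
y(F) = 11
Y = -9 (Y = 3*(-3) = -9)
k(X) = 4 (k(X) = (-9 + 11)**2 = 2**2 = 4)
k(245)/(-49442) = 4/(-49442) = 4*(-1/49442) = -2/24721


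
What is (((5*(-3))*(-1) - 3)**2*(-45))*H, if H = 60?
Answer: -388800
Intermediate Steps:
(((5*(-3))*(-1) - 3)**2*(-45))*H = (((5*(-3))*(-1) - 3)**2*(-45))*60 = ((-15*(-1) - 3)**2*(-45))*60 = ((15 - 3)**2*(-45))*60 = (12**2*(-45))*60 = (144*(-45))*60 = -6480*60 = -388800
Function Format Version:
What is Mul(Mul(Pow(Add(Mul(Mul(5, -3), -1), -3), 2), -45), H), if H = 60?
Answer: -388800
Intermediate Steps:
Mul(Mul(Pow(Add(Mul(Mul(5, -3), -1), -3), 2), -45), H) = Mul(Mul(Pow(Add(Mul(Mul(5, -3), -1), -3), 2), -45), 60) = Mul(Mul(Pow(Add(Mul(-15, -1), -3), 2), -45), 60) = Mul(Mul(Pow(Add(15, -3), 2), -45), 60) = Mul(Mul(Pow(12, 2), -45), 60) = Mul(Mul(144, -45), 60) = Mul(-6480, 60) = -388800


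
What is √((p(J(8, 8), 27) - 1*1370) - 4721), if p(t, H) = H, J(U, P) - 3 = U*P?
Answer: 4*I*√379 ≈ 77.872*I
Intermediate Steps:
J(U, P) = 3 + P*U (J(U, P) = 3 + U*P = 3 + P*U)
√((p(J(8, 8), 27) - 1*1370) - 4721) = √((27 - 1*1370) - 4721) = √((27 - 1370) - 4721) = √(-1343 - 4721) = √(-6064) = 4*I*√379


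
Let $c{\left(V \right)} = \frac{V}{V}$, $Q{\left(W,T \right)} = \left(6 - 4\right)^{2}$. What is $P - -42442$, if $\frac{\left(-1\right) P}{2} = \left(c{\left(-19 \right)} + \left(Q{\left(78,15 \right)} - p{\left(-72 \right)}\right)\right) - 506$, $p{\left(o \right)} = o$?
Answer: $43300$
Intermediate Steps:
$Q{\left(W,T \right)} = 4$ ($Q{\left(W,T \right)} = 2^{2} = 4$)
$c{\left(V \right)} = 1$
$P = 858$ ($P = - 2 \left(\left(1 + \left(4 - -72\right)\right) - 506\right) = - 2 \left(\left(1 + \left(4 + 72\right)\right) - 506\right) = - 2 \left(\left(1 + 76\right) - 506\right) = - 2 \left(77 - 506\right) = \left(-2\right) \left(-429\right) = 858$)
$P - -42442 = 858 - -42442 = 858 + 42442 = 43300$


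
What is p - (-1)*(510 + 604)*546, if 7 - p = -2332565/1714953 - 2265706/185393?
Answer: 3277827325437638/5388818331 ≈ 6.0827e+5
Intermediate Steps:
p = 110908516874/5388818331 (p = 7 - (-2332565/1714953 - 2265706/185393) = 7 - (-2332565*1/1714953 - 2265706*1/185393) = 7 - (-39535/29067 - 2265706/185393) = 7 - 1*(-73186788557/5388818331) = 7 + 73186788557/5388818331 = 110908516874/5388818331 ≈ 20.581)
p - (-1)*(510 + 604)*546 = 110908516874/5388818331 - (-1)*(510 + 604)*546 = 110908516874/5388818331 - (-1)*1114*546 = 110908516874/5388818331 - (-1)*608244 = 110908516874/5388818331 - 1*(-608244) = 110908516874/5388818331 + 608244 = 3277827325437638/5388818331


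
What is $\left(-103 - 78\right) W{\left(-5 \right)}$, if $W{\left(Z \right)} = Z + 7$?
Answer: $-362$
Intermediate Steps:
$W{\left(Z \right)} = 7 + Z$
$\left(-103 - 78\right) W{\left(-5 \right)} = \left(-103 - 78\right) \left(7 - 5\right) = \left(-181\right) 2 = -362$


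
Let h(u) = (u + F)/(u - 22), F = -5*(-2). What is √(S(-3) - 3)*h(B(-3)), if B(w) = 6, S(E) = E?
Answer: -I*√6 ≈ -2.4495*I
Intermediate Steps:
F = 10
h(u) = (10 + u)/(-22 + u) (h(u) = (u + 10)/(u - 22) = (10 + u)/(-22 + u))
√(S(-3) - 3)*h(B(-3)) = √(-3 - 3)*((10 + 6)/(-22 + 6)) = √(-6)*(16/(-16)) = (I*√6)*(-1/16*16) = (I*√6)*(-1) = -I*√6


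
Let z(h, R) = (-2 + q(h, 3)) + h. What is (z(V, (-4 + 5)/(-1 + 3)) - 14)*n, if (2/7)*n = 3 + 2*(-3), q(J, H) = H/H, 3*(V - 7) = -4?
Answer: 98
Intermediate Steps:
V = 17/3 (V = 7 + (⅓)*(-4) = 7 - 4/3 = 17/3 ≈ 5.6667)
q(J, H) = 1
n = -21/2 (n = 7*(3 + 2*(-3))/2 = 7*(3 - 6)/2 = (7/2)*(-3) = -21/2 ≈ -10.500)
z(h, R) = -1 + h (z(h, R) = (-2 + 1) + h = -1 + h)
(z(V, (-4 + 5)/(-1 + 3)) - 14)*n = ((-1 + 17/3) - 14)*(-21/2) = (14/3 - 14)*(-21/2) = -28/3*(-21/2) = 98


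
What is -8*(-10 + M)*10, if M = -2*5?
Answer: 1600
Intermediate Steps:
M = -10
-8*(-10 + M)*10 = -8*(-10 - 10)*10 = -8*(-20)*10 = 160*10 = 1600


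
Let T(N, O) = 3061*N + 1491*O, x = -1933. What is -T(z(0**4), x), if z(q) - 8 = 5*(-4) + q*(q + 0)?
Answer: 2918835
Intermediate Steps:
z(q) = -12 + q**2 (z(q) = 8 + (5*(-4) + q*(q + 0)) = 8 + (-20 + q*q) = 8 + (-20 + q**2) = -12 + q**2)
T(N, O) = 1491*O + 3061*N
-T(z(0**4), x) = -(1491*(-1933) + 3061*(-12 + (0**4)**2)) = -(-2882103 + 3061*(-12 + 0**2)) = -(-2882103 + 3061*(-12 + 0)) = -(-2882103 + 3061*(-12)) = -(-2882103 - 36732) = -1*(-2918835) = 2918835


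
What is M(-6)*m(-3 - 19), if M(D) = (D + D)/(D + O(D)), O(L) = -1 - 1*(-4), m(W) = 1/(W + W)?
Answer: -1/11 ≈ -0.090909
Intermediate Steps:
m(W) = 1/(2*W)
O(L) = 3 (O(L) = -1 + 4 = 3)
M(D) = 2*D/(3 + D) (M(D) = (D + D)/(D + 3) = (2*D)/(3 + D) = 2*D/(3 + D))
M(-6)*m(-3 - 19) = (2*(-6)/(3 - 6))*(1/(2*(-3 - 19))) = (2*(-6)/(-3))*((½)/(-22)) = (2*(-6)*(-⅓))*((½)*(-1/22)) = 4*(-1/44) = -1/11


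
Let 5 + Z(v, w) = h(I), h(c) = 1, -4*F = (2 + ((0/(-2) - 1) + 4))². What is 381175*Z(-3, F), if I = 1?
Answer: -1524700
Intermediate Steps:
F = -25/4 (F = -(2 + ((0/(-2) - 1) + 4))²/4 = -(2 + ((0*(-½) - 1) + 4))²/4 = -(2 + ((0 - 1) + 4))²/4 = -(2 + (-1 + 4))²/4 = -(2 + 3)²/4 = -¼*5² = -¼*25 = -25/4 ≈ -6.2500)
Z(v, w) = -4 (Z(v, w) = -5 + 1 = -4)
381175*Z(-3, F) = 381175*(-4) = -1524700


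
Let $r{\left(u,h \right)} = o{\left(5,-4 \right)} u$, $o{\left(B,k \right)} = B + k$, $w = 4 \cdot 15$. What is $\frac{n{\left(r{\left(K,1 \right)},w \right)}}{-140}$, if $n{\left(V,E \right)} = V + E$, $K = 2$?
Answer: $- \frac{31}{70} \approx -0.44286$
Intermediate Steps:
$w = 60$
$r{\left(u,h \right)} = u$ ($r{\left(u,h \right)} = \left(5 - 4\right) u = 1 u = u$)
$n{\left(V,E \right)} = E + V$
$\frac{n{\left(r{\left(K,1 \right)},w \right)}}{-140} = \frac{60 + 2}{-140} = 62 \left(- \frac{1}{140}\right) = - \frac{31}{70}$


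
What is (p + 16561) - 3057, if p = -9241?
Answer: 4263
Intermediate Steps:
(p + 16561) - 3057 = (-9241 + 16561) - 3057 = 7320 - 3057 = 4263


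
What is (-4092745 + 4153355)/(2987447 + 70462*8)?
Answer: 60610/3551143 ≈ 0.017068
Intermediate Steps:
(-4092745 + 4153355)/(2987447 + 70462*8) = 60610/(2987447 + 563696) = 60610/3551143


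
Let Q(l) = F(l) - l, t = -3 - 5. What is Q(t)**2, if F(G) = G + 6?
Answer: 36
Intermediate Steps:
F(G) = 6 + G
t = -8
Q(l) = 6 (Q(l) = (6 + l) - l = 6)
Q(t)**2 = 6**2 = 36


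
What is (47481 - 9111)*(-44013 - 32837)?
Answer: -2948734500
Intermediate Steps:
(47481 - 9111)*(-44013 - 32837) = 38370*(-76850) = -2948734500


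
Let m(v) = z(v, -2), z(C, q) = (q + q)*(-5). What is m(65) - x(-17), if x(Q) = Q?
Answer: 37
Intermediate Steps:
z(C, q) = -10*q (z(C, q) = (2*q)*(-5) = -10*q)
m(v) = 20 (m(v) = -10*(-2) = 20)
m(65) - x(-17) = 20 - 1*(-17) = 20 + 17 = 37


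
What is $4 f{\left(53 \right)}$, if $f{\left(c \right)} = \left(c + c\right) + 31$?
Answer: $548$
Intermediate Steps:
$f{\left(c \right)} = 31 + 2 c$ ($f{\left(c \right)} = 2 c + 31 = 31 + 2 c$)
$4 f{\left(53 \right)} = 4 \left(31 + 2 \cdot 53\right) = 4 \left(31 + 106\right) = 4 \cdot 137 = 548$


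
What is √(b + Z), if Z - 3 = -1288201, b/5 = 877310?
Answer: 4*√193647 ≈ 1760.2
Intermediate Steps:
b = 4386550 (b = 5*877310 = 4386550)
Z = -1288198 (Z = 3 - 1288201 = -1288198)
√(b + Z) = √(4386550 - 1288198) = √3098352 = 4*√193647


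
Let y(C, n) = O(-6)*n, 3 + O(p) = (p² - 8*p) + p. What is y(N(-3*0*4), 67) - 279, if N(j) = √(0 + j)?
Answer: 4746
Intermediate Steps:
N(j) = √j
O(p) = -3 + p² - 7*p (O(p) = -3 + ((p² - 8*p) + p) = -3 + (p² - 7*p) = -3 + p² - 7*p)
y(C, n) = 75*n (y(C, n) = (-3 + (-6)² - 7*(-6))*n = (-3 + 36 + 42)*n = 75*n)
y(N(-3*0*4), 67) - 279 = 75*67 - 279 = 5025 - 279 = 4746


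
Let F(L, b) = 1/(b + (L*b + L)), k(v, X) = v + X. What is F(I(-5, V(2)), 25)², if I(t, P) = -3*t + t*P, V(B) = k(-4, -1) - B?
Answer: 1/1755625 ≈ 5.6960e-7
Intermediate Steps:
k(v, X) = X + v
V(B) = -5 - B (V(B) = (-1 - 4) - B = -5 - B)
I(t, P) = -3*t + P*t
F(L, b) = 1/(L + b + L*b) (F(L, b) = 1/(b + (L + L*b)) = 1/(L + b + L*b))
F(I(-5, V(2)), 25)² = (1/(-5*(-3 + (-5 - 1*2)) + 25 - 5*(-3 + (-5 - 1*2))*25))² = (1/(-5*(-3 + (-5 - 2)) + 25 - 5*(-3 + (-5 - 2))*25))² = (1/(-5*(-3 - 7) + 25 - 5*(-3 - 7)*25))² = (1/(-5*(-10) + 25 - 5*(-10)*25))² = (1/(50 + 25 + 50*25))² = (1/(50 + 25 + 1250))² = (1/1325)² = 1/1755625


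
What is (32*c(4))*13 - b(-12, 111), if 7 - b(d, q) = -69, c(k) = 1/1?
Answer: 340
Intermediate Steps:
c(k) = 1
b(d, q) = 76 (b(d, q) = 7 - 1*(-69) = 7 + 69 = 76)
(32*c(4))*13 - b(-12, 111) = (32*1)*13 - 1*76 = 32*13 - 76 = 416 - 76 = 340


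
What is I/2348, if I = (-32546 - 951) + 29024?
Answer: -4473/2348 ≈ -1.9050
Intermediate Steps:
I = -4473 (I = -33497 + 29024 = -4473)
I/2348 = -4473/2348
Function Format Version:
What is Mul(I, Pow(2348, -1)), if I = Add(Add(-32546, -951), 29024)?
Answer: Rational(-4473, 2348) ≈ -1.9050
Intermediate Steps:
I = -4473 (I = Add(-33497, 29024) = -4473)
Mul(I, Pow(2348, -1)) = Mul(-4473, Pow(2348, -1)) = Mul(-4473, Rational(1, 2348)) = Rational(-4473, 2348)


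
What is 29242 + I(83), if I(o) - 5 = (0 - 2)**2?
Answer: 29251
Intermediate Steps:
I(o) = 9 (I(o) = 5 + (0 - 2)**2 = 5 + (-2)**2 = 5 + 4 = 9)
29242 + I(83) = 29242 + 9 = 29251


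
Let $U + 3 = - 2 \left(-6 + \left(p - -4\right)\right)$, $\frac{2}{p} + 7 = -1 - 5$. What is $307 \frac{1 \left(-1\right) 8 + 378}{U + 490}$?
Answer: $\frac{1476670}{6387} \approx 231.2$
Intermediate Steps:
$p = - \frac{2}{13}$ ($p = \frac{2}{-7 - 6} = \frac{2}{-13} = 2 \left(- \frac{1}{13}\right) = - \frac{2}{13} \approx -0.15385$)
$U = \frac{17}{13}$ ($U = -3 - 2 \left(-6 - - \frac{50}{13}\right) = -3 - 2 \left(-6 + \left(- \frac{2}{13} + 4\right)\right) = -3 - 2 \left(-6 + \frac{50}{13}\right) = -3 - - \frac{56}{13} = -3 + \frac{56}{13} = \frac{17}{13} \approx 1.3077$)
$307 \frac{1 \left(-1\right) 8 + 378}{U + 490} = 307 \frac{1 \left(-1\right) 8 + 378}{\frac{17}{13} + 490} = 307 \frac{\left(-1\right) 8 + 378}{\frac{6387}{13}} = 307 \left(-8 + 378\right) \frac{13}{6387} = 307 \cdot 370 \cdot \frac{13}{6387} = 307 \cdot \frac{4810}{6387} = \frac{1476670}{6387}$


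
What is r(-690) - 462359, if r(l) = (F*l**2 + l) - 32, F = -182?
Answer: -87113281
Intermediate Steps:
r(l) = -32 + l - 182*l**2 (r(l) = (-182*l**2 + l) - 32 = (l - 182*l**2) - 32 = -32 + l - 182*l**2)
r(-690) - 462359 = (-32 - 690 - 182*(-690)**2) - 462359 = (-32 - 690 - 182*476100) - 462359 = (-32 - 690 - 86650200) - 462359 = -86650922 - 462359 = -87113281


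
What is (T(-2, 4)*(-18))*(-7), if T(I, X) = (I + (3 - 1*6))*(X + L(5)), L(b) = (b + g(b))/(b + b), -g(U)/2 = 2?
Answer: -2583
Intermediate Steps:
g(U) = -4 (g(U) = -2*2 = -4)
L(b) = (-4 + b)/(2*b) (L(b) = (b - 4)/(b + b) = (-4 + b)/((2*b)) = (-4 + b)*(1/(2*b)) = (-4 + b)/(2*b))
T(I, X) = (-3 + I)*(⅒ + X) (T(I, X) = (I + (3 - 1*6))*(X + (½)*(-4 + 5)/5) = (I + (3 - 6))*(X + (½)*(⅕)*1) = (I - 3)*(X + ⅒) = (-3 + I)*(⅒ + X))
(T(-2, 4)*(-18))*(-7) = ((-3/10 - 3*4 + (⅒)*(-2) - 2*4)*(-18))*(-7) = ((-3/10 - 12 - ⅕ - 8)*(-18))*(-7) = -41/2*(-18)*(-7) = 369*(-7) = -2583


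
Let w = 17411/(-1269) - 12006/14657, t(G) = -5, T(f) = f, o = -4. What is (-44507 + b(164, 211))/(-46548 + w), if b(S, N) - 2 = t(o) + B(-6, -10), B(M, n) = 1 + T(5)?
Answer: 827762517432/866050800325 ≈ 0.95579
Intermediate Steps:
B(M, n) = 6 (B(M, n) = 1 + 5 = 6)
w = -270428641/18599733 (w = 17411*(-1/1269) - 12006*1/14657 = -17411/1269 - 12006/14657 = -270428641/18599733 ≈ -14.539)
b(S, N) = 3 (b(S, N) = 2 + (-5 + 6) = 2 + 1 = 3)
(-44507 + b(164, 211))/(-46548 + w) = (-44507 + 3)/(-46548 - 270428641/18599733) = -44504/(-866050800325/18599733) = -44504*(-18599733/866050800325) = 827762517432/866050800325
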